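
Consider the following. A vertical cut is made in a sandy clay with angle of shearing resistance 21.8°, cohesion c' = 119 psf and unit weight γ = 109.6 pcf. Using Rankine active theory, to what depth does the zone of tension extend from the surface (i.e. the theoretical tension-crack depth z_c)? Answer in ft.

3.21 ft

K_a = tan²(45° − 21.8°/2) = 0.4584; √K_a = 0.6771.
The active pressure is zero where K_a γ z = 2c√K_a, so z_c = 2c/(γ√K_a) = 2×119/(109.6×0.6771) = 3.207 ft.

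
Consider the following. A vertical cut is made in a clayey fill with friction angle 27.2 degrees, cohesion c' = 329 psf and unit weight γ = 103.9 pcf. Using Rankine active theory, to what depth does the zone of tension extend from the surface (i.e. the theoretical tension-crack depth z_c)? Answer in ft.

K_a = tan²(45° − 27.2°/2) = 0.3726; √K_a = 0.6104.
The active pressure is zero where K_a γ z = 2c√K_a, so z_c = 2c/(γ√K_a) = 2×329/(103.9×0.6104) = 10.38 ft.

10.4 ft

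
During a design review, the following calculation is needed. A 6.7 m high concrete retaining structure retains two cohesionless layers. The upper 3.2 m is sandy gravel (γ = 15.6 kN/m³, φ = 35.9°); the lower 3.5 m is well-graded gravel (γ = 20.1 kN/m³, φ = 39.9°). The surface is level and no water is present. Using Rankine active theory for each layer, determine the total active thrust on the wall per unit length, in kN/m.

85.9 kN/m

K_a1 = tan²(45°−35.9°/2) = 0.2607; K_a2 = tan²(45°−39.9°/2) = 0.2184.
Layer 1: σ at base = K_a1 γ₁ h₁ = 13.02 kPa; P₁ = ½×13.02×3.2 = 20.83.
Layer 2: σ_v at top = γ₁h₁ = 49.92; σ_h top = K_a2×49.92 = 10.90; σ_h base = K_a2×(49.92+20.1×3.5) = 26.27.
P₂ = ½(10.90+26.27)×3.5 = 65.06. Total P_a = 20.83+65.06 = 85.88 kN/m.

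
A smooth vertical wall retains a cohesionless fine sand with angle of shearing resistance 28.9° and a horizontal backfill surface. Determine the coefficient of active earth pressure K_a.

0.348

K_a = (1 − sin φ)/(1 + sin φ) = (1 − sin 28.9°)/(1 + sin 28.9°) = 0.3484.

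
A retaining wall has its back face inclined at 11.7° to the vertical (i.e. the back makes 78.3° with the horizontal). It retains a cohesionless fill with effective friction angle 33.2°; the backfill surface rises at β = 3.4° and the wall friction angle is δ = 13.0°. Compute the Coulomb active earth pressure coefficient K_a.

0.373

K_a = sin²(α+φ) / [sin²α · sin(α−δ) · (1 + √{sin(φ+δ)sin(φ−β) / (sin(α−δ)sin(α+β))})²].
With α = 78.3°, φ = 33.2°, δ = 13.0°, β = 3.4°: K_a = 0.3733.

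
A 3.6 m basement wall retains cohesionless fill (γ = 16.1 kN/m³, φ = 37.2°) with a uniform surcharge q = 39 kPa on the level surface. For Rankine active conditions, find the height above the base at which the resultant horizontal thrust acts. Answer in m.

K_a = 0.2464.
Triangular part P₁ = ½K_aγH² = 25.71 at H/3 = 1.200 m; rectangular part P₂ = K_a q H = 34.60 at H/2 = 1.800 m.
ȳ = (P₁·1.200 + P₂·1.800)/(P₁+P₂) = 1.544 m.

1.54 m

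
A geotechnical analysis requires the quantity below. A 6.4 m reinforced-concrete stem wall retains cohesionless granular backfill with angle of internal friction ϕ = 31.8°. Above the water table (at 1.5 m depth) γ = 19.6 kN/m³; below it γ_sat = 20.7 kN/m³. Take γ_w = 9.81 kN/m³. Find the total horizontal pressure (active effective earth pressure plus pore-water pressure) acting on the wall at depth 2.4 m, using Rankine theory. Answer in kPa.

21.0 kPa

K_a = (1 − sin φ)/(1 + sin φ) = 0.3098.
γ' = 20.7 − 9.81 = 10.89 kN/m³.
Effective vertical stress at 2.4 m: σ'_v = 19.6×1.5 + 10.89×0.900 = 39.20 kPa.
σ'_h = K_a σ'_v = 0.3098 × 39.20 = 12.14 kPa; u = γ_w × 0.900 = 8.829 kPa.
Total σ_h = 12.14 + 8.829 = 20.97 kPa.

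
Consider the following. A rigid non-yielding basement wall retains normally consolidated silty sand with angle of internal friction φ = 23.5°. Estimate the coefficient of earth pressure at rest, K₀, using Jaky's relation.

K₀ = 1 − sin φ' = 1 − sin 23.5° = 0.6013.

0.601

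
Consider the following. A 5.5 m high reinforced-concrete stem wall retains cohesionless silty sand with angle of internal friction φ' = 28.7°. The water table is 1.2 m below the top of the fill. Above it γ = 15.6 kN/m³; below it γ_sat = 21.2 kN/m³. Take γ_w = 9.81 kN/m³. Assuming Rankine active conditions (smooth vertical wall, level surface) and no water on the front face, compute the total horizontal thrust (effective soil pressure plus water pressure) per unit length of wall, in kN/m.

K_a = tan²(45° − φ/2) = 0.3511.
γ' = 21.2 − 9.81 = 11.39 kN/m³. Depth below WT = 4.3 m.
σ'_h at WT = K_a γ d_w = 6.573 kPa; at base = 6.573 + K_a γ' × 4.3 = 23.77 kPa.
P₁ (0–1.2 m) = ½×6.573×1.2 = 3.944. P₂ (1.2–5.5 m) = ½(6.573+23.77)×4.3 = 65.24.
P_w = ½ γ_w h₂² = 0.5×9.81×4.3² = 90.69. Total = 3.944+65.24+90.69 = 159.9 kN/m.

160 kN/m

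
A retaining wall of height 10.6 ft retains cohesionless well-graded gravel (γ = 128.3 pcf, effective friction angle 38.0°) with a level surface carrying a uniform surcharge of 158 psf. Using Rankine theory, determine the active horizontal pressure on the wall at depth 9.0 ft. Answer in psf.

312 psf

K_a = (1 − sin φ)/(1 + sin φ) = 0.2379.
σ_v = γz + q = 128.3 × 9.0 + 158 = 1313 psf.
σ_h = K_a σ_v = 0.2379 × 1313 = 312.3 psf.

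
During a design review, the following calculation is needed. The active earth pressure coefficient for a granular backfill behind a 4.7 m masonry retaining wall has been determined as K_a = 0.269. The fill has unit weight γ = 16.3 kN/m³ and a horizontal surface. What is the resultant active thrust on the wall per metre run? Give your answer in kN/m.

48.4 kN/m

P = ½ K_a γ H² = 0.5 × 0.269 × 16.3 × 4.7² = 48.43 kN/m.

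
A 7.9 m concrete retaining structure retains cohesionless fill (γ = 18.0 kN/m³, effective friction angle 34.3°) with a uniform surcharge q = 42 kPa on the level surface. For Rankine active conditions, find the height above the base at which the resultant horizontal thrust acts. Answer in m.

K_a = 0.2792.
Triangular part P₁ = ½K_aγH² = 156.8 at H/3 = 2.633 m; rectangular part P₂ = K_a q H = 92.63 at H/2 = 3.950 m.
ȳ = (P₁·2.633 + P₂·3.950)/(P₁+P₂) = 3.122 m.

3.12 m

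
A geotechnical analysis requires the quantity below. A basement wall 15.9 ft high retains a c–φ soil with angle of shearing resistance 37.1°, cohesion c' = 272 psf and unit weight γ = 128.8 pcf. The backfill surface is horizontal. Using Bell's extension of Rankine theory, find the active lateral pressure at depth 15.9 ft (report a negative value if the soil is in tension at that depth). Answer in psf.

K_a = (1 − sin φ)/(1 + sin φ) = 0.2475.
σ_a = K_a γ z − 2c√K_a = 0.2475×128.8×15.9 − 2×272×0.4975 = 236.2 psf.

236 psf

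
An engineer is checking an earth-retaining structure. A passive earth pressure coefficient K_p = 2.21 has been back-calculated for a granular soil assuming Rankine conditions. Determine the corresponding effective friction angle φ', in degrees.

22.1°

K_p = (1+sin φ)/(1−sin φ) ⇒ sin φ = (K_p − 1)/(K_p + 1) = 0.3769.
φ = arcsin(0.3769) = 22.14°.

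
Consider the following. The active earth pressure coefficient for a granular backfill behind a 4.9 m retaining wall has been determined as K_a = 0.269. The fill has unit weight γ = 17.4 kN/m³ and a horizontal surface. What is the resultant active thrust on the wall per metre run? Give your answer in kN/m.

56.2 kN/m

P = ½ K_a γ H² = 0.5 × 0.269 × 17.4 × 4.9² = 56.19 kN/m.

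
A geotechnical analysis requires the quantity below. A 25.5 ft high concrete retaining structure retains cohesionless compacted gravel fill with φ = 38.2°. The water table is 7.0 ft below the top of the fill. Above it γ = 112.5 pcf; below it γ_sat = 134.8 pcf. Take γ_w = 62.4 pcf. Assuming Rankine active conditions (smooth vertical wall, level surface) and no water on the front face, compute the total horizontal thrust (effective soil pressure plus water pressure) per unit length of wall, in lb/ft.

17700 lb/ft

K_a = tan²(45° − φ/2) = 0.2358.
γ' = 134.8 − 62.4 = 72.40 pcf. Depth below WT = 18.5 ft.
σ'_h at WT = K_a γ d_w = 185.7 psf; at base = 185.7 + K_a γ' × 18.5 = 501.5 psf.
P₁ (0–7.0 ft) = ½×185.7×7.0 = 649.9. P₂ (7.0–25.5 ft) = ½(185.7+501.5)×18.5 = 6356.
P_w = ½ γ_w h₂² = 0.5×62.4×18.5² = 10680. Total = 649.9+6356+10680 = 17680 lb/ft.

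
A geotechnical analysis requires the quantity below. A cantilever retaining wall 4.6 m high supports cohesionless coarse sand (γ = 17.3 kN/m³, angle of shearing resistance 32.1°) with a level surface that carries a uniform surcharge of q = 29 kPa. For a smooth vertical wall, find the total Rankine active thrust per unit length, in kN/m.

K_a = tan²(45° − φ/2) = 0.3060.
Soil triangle: ½ K_a γ H² = 0.5×0.3060×17.3×4.6² = 56.01 kN/m.
Surcharge rectangle: K_a q H = 0.3060×29×4.6 = 40.82 kN/m.
Total = 56.01 + 40.82 = 96.83 kN/m.

96.8 kN/m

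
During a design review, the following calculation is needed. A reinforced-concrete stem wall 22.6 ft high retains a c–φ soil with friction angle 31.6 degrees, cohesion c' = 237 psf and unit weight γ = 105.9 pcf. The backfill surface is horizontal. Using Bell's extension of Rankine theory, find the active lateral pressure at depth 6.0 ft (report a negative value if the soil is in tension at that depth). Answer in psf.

K_a = (1 − sin φ)/(1 + sin φ) = 0.3123.
σ_a = K_a γ z − 2c√K_a = 0.3123×105.9×6.0 − 2×237×0.5589 = -66.44 psf.

-66.4 psf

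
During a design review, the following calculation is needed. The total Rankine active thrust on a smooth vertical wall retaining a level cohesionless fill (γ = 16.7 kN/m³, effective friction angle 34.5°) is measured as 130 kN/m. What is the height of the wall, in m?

7.50 m

K_a = 0.2768. P_a = ½ K_a γ H² ⇒ H = √(2P_a/(K_a γ)).
H = √(2×130/(0.2768×16.7)) = 7.500 m.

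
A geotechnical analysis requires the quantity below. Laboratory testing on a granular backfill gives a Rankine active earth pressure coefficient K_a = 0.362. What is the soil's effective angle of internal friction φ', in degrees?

K_a = tan²(45° − φ/2) ⇒ 45° − φ/2 = arctan(√0.362) = 31.03°.
φ = 2(45° − 31.03°) = 27.93°.

27.9°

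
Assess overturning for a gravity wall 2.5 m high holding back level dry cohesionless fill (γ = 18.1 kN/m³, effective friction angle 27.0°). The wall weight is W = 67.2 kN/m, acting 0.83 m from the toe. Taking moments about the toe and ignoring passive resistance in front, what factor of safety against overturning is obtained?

3.15

K_a = tan²(45° − 27.0°/2) = 0.3755.
P_a = ½K_aγH² = 0.5×0.3755×18.1×2.5² = 21.24 kN/m, acting at H/3 = 0.8333 m above the base.
Overturning moment M_o = P_a × H/3 = 21.24 × 0.8333 = 17.70.
Resisting moment M_r = W × 0.83 = 67.2 × 0.83 = 55.78.
FS_overturning = M_r/M_o = 55.78/17.70 = 3.151.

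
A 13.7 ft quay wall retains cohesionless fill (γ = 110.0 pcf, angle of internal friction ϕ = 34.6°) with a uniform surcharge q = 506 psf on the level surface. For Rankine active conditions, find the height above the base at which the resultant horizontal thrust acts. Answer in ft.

K_a = 0.2756.
Triangular part P₁ = ½K_aγH² = 2845 at H/3 = 4.567 ft; rectangular part P₂ = K_a q H = 1911 at H/2 = 6.850 ft.
ȳ = (P₁·4.567 + P₂·6.850)/(P₁+P₂) = 5.484 ft.

5.48 ft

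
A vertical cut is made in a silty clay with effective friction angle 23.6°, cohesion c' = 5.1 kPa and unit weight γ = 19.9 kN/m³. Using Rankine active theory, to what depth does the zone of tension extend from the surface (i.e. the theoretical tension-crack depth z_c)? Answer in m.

0.783 m

K_a = tan²(45° − 23.6°/2) = 0.4282; √K_a = 0.6544.
The active pressure is zero where K_a γ z = 2c√K_a, so z_c = 2c/(γ√K_a) = 2×5.1/(19.9×0.6544) = 0.7833 m.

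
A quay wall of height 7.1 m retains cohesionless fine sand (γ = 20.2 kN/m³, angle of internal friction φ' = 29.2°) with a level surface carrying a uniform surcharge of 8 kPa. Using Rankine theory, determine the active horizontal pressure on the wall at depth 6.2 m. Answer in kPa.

K_a = (1 − sin φ)/(1 + sin φ) = 0.3442.
σ_v = γz + q = 20.2 × 6.2 + 8 = 133.2 kPa.
σ_h = K_a σ_v = 0.3442 × 133.2 = 45.86 kPa.

45.9 kPa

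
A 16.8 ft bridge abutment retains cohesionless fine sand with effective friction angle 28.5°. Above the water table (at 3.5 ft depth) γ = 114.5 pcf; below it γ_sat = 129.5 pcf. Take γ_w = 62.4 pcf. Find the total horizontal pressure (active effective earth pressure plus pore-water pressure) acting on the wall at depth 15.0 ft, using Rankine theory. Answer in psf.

1130 psf

K_a = (1 − sin φ)/(1 + sin φ) = 0.3540.
γ' = 129.5 − 62.4 = 67.10 pcf.
Effective vertical stress at 15.0 ft: σ'_v = 114.5×3.5 + 67.10×11.5 = 1172 psf.
σ'_h = K_a σ'_v = 0.3540 × 1172 = 415.0 psf; u = γ_w × 11.5 = 717.6 psf.
Total σ_h = 415.0 + 717.6 = 1133 psf.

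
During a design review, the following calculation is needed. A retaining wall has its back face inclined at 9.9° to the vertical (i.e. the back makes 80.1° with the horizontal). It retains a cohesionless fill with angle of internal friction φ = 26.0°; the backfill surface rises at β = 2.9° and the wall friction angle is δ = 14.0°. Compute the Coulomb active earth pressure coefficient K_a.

K_a = sin²(α+φ) / [sin²α · sin(α−δ) · (1 + √{sin(φ+δ)sin(φ−β) / (sin(α−δ)sin(α+β))})²].
With α = 80.1°, φ = 26.0°, δ = 14.0°, β = 2.9°: K_a = 0.4461.

0.446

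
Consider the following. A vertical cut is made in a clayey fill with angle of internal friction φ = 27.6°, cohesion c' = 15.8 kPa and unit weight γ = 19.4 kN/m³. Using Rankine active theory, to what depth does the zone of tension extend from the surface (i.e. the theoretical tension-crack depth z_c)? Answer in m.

2.69 m

K_a = tan²(45° − 27.6°/2) = 0.3668; √K_a = 0.6056.
The active pressure is zero where K_a γ z = 2c√K_a, so z_c = 2c/(γ√K_a) = 2×15.8/(19.4×0.6056) = 2.690 m.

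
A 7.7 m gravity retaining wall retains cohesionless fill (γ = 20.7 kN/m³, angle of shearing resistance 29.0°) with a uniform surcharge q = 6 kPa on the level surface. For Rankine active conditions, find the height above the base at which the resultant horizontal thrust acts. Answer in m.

2.66 m

K_a = 0.3470.
Triangular part P₁ = ½K_aγH² = 212.9 at H/3 = 2.567 m; rectangular part P₂ = K_a q H = 16.03 at H/2 = 3.850 m.
ȳ = (P₁·2.567 + P₂·3.850)/(P₁+P₂) = 2.657 m.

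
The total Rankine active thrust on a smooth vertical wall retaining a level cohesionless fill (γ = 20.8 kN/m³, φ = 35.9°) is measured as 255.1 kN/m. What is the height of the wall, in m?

9.70 m

K_a = 0.2607. P_a = ½ K_a γ H² ⇒ H = √(2P_a/(K_a γ)).
H = √(2×255.1/(0.2607×20.8)) = 9.699 m.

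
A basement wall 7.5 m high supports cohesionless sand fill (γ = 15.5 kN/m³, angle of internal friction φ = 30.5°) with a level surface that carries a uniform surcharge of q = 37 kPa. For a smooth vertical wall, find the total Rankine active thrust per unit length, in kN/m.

233 kN/m

K_a = tan²(45° − φ/2) = 0.3267.
Soil triangle: ½ K_a γ H² = 0.5×0.3267×15.5×7.5² = 142.4 kN/m.
Surcharge rectangle: K_a q H = 0.3267×37×7.5 = 90.65 kN/m.
Total = 142.4 + 90.65 = 233.1 kN/m.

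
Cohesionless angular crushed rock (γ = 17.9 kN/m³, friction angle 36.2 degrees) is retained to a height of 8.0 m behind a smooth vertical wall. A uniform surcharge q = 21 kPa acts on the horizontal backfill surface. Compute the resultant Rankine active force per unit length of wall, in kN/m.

K_a = tan²(45° − φ/2) = 0.2574.
Soil triangle: ½ K_a γ H² = 0.5×0.2574×17.9×8.0² = 147.4 kN/m.
Surcharge rectangle: K_a q H = 0.2574×21×8.0 = 43.24 kN/m.
Total = 147.4 + 43.24 = 190.7 kN/m.

191 kN/m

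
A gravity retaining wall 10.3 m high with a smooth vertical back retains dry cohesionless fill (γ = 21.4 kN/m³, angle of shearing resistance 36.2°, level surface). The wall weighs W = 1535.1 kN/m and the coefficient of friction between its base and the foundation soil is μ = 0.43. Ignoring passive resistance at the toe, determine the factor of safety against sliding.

2.26

K_a = tan²(45° − 36.2°/2) = 0.2574.
P_a = ½K_aγH² = 0.5×0.2574×21.4×10.3² = 292.2 kN/m, acting at H/3 = 3.433 m above the base.
FS_sliding = μW / P_a = 0.43×1535.1 / 292.2 = 2.259.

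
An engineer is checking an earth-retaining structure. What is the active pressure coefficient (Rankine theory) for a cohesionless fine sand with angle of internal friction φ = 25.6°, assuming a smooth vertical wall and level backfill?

K_a = tan²(45° − φ/2) = tan²(32.20°) = 0.3966.

0.397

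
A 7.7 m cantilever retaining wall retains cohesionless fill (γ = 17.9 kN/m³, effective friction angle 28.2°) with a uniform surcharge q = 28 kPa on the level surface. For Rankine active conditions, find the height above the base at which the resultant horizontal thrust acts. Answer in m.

2.94 m

K_a = 0.3582.
Triangular part P₁ = ½K_aγH² = 190.1 at H/3 = 2.567 m; rectangular part P₂ = K_a q H = 77.23 at H/2 = 3.850 m.
ȳ = (P₁·2.567 + P₂·3.850)/(P₁+P₂) = 2.937 m.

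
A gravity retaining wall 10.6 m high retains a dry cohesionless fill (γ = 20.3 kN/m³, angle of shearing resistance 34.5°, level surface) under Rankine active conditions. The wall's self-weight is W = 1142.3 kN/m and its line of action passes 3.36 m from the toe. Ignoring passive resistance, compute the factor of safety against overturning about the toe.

K_a = tan²(45° − 34.5°/2) = 0.2768.
P_a = ½K_aγH² = 0.5×0.2768×20.3×10.6² = 315.7 kN/m, acting at H/3 = 3.533 m above the base.
Overturning moment M_o = P_a × H/3 = 315.7 × 3.533 = 1115.
Resisting moment M_r = W × 3.36 = 1142.3 × 3.36 = 3838.
FS_overturning = M_r/M_o = 3838/1115 = 3.441.

3.44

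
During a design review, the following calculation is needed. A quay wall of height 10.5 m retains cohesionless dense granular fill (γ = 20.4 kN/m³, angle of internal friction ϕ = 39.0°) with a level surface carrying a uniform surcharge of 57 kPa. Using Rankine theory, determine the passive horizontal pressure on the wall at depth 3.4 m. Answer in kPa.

555 kPa

K_p = (1 + sin φ)/(1 − sin φ) = 4.395.
σ_v = γz + q = 20.4 × 3.4 + 57 = 126.4 kPa.
σ_h = K_p σ_v = 4.395 × 126.4 = 555.4 kPa.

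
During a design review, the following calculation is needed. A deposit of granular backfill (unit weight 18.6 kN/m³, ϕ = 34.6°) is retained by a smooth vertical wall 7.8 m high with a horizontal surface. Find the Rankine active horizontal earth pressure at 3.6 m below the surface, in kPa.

K_a = (1 − sin φ)/(1 + sin φ) = 0.2756.
σ_h = K_a γ z = 0.2756 × 18.6 × 3.6 = 18.46 kPa.

18.5 kPa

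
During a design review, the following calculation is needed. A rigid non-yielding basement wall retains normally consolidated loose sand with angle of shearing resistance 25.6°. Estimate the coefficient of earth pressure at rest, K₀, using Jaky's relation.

0.568

K₀ = 1 − sin φ' = 1 − sin 25.6° = 0.5679.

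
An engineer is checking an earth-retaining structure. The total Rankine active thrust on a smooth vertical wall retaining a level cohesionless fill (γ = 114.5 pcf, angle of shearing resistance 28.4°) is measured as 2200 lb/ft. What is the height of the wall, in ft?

10.4 ft

K_a = 0.3554. P_a = ½ K_a γ H² ⇒ H = √(2P_a/(K_a γ)).
H = √(2×2200/(0.3554×114.5)) = 10.40 ft.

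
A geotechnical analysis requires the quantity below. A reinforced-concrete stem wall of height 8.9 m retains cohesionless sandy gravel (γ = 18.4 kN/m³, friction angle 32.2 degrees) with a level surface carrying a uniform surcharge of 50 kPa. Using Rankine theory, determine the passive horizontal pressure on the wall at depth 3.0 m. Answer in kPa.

K_p = (1 + sin φ)/(1 − sin φ) = 3.282.
σ_v = γz + q = 18.4 × 3.0 + 50 = 105.2 kPa.
σ_h = K_p σ_v = 3.282 × 105.2 = 345.2 kPa.

345 kPa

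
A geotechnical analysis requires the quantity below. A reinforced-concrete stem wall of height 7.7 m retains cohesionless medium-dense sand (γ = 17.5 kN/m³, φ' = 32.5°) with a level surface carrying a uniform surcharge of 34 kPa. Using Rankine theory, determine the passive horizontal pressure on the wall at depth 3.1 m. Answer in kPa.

293 kPa

K_p = (1 + sin φ)/(1 − sin φ) = 3.322.
σ_v = γz + q = 17.5 × 3.1 + 34 = 88.25 kPa.
σ_h = K_p σ_v = 3.322 × 88.25 = 293.2 kPa.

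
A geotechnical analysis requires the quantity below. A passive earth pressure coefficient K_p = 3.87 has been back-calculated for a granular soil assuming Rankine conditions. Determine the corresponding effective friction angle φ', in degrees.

36.1°

K_p = (1+sin φ)/(1−sin φ) ⇒ sin φ = (K_p − 1)/(K_p + 1) = 0.5893.
φ = arcsin(0.5893) = 36.11°.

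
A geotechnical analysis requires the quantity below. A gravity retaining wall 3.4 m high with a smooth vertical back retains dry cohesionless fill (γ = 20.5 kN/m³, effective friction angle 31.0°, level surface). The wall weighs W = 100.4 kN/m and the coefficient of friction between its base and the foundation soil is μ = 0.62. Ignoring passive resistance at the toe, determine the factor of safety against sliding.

K_a = tan²(45° − 31.0°/2) = 0.3201.
P_a = ½K_aγH² = 0.5×0.3201×20.5×3.4² = 37.93 kN/m, acting at H/3 = 1.133 m above the base.
FS_sliding = μW / P_a = 0.62×100.4 / 37.93 = 1.641.

1.64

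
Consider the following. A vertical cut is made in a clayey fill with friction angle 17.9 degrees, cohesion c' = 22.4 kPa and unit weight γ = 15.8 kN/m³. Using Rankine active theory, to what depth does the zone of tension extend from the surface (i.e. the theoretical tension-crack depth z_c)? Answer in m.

K_a = tan²(45° − 17.9°/2) = 0.5298; √K_a = 0.7279.
The active pressure is zero where K_a γ z = 2c√K_a, so z_c = 2c/(γ√K_a) = 2×22.4/(15.8×0.7279) = 3.895 m.

3.90 m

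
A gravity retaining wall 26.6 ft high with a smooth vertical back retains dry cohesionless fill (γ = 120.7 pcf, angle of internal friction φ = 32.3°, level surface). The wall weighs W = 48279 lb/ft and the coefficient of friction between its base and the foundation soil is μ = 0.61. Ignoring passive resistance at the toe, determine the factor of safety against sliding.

K_a = tan²(45° − 32.3°/2) = 0.3035.
P_a = ½K_aγH² = 0.5×0.3035×120.7×26.6² = 12960 lb/ft, acting at H/3 = 8.867 ft above the base.
FS_sliding = μW / P_a = 0.61×48279 / 12960 = 2.273.

2.27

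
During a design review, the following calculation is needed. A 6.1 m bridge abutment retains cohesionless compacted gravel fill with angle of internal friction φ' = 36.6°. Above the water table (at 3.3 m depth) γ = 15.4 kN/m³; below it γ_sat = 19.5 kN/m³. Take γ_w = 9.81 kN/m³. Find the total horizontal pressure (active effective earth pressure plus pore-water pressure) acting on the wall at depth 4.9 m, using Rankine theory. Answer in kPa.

K_a = (1 − sin φ)/(1 + sin φ) = 0.2530.
γ' = 19.5 − 9.81 = 9.690 kN/m³.
Effective vertical stress at 4.9 m: σ'_v = 15.4×3.3 + 9.690×1.60 = 66.32 kPa.
σ'_h = K_a σ'_v = 0.2530 × 66.32 = 16.78 kPa; u = γ_w × 1.60 = 15.70 kPa.
Total σ_h = 16.78 + 15.70 = 32.47 kPa.

32.5 kPa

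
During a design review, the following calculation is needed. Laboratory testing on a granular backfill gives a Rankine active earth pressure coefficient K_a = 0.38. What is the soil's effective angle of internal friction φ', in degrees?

K_a = tan²(45° − φ/2) ⇒ 45° − φ/2 = arctan(√0.38) = 31.65°.
φ = 2(45° − 31.65°) = 26.70°.

26.7°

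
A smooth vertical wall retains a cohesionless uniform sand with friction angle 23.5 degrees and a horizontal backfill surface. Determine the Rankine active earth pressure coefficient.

K_a = tan²(45° − φ/2) = tan²(33.25°) = 0.4298.

0.430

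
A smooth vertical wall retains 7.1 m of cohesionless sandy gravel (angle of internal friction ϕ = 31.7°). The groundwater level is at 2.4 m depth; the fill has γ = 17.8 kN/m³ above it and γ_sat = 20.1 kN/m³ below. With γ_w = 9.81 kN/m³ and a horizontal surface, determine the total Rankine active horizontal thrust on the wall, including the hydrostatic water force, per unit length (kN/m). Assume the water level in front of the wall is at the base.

K_a = tan²(45° − φ/2) = 0.3111.
γ' = 20.1 − 9.81 = 10.29 kN/m³. Depth below WT = 4.7 m.
σ'_h at WT = K_a γ d_w = 13.29 kPa; at base = 13.29 + K_a γ' × 4.7 = 28.33 kPa.
P₁ (0–2.4 m) = ½×13.29×2.4 = 15.95. P₂ (2.4–7.1 m) = ½(13.29+28.33)×4.7 = 97.81.
P_w = ½ γ_w h₂² = 0.5×9.81×4.7² = 108.4. Total = 15.95+97.81+108.4 = 222.1 kN/m.

222 kN/m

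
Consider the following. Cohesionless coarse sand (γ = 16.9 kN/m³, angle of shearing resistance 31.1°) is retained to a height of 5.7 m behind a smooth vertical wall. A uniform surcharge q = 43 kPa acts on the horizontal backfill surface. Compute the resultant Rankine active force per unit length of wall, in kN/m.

166 kN/m

K_a = tan²(45° − φ/2) = 0.3188.
Soil triangle: ½ K_a γ H² = 0.5×0.3188×16.9×5.7² = 87.52 kN/m.
Surcharge rectangle: K_a q H = 0.3188×43×5.7 = 78.14 kN/m.
Total = 87.52 + 78.14 = 165.7 kN/m.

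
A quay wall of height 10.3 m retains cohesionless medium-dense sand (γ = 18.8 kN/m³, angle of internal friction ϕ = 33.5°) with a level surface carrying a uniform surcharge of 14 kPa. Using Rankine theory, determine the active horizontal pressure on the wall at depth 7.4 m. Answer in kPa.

44.2 kPa

K_a = (1 − sin φ)/(1 + sin φ) = 0.2887.
σ_v = γz + q = 18.8 × 7.4 + 14 = 153.1 kPa.
σ_h = K_a σ_v = 0.2887 × 153.1 = 44.21 kPa.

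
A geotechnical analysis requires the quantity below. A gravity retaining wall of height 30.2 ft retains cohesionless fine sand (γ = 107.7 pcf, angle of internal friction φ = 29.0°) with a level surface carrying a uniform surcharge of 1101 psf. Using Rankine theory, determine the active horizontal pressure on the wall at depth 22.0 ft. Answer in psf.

1200 psf

K_a = (1 − sin φ)/(1 + sin φ) = 0.3470.
σ_v = γz + q = 107.7 × 22.0 + 1101 = 3470 psf.
σ_h = K_a σ_v = 0.3470 × 3470 = 1204 psf.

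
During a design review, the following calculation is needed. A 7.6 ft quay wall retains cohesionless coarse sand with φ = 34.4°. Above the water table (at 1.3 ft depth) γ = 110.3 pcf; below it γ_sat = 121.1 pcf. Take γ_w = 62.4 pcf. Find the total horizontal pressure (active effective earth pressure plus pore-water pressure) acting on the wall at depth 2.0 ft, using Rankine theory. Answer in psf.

K_a = (1 − sin φ)/(1 + sin φ) = 0.2780.
γ' = 121.1 − 62.4 = 58.70 pcf.
Effective vertical stress at 2.0 ft: σ'_v = 110.3×1.3 + 58.70×0.700 = 184.5 psf.
σ'_h = K_a σ'_v = 0.2780 × 184.5 = 51.28 psf; u = γ_w × 0.700 = 43.68 psf.
Total σ_h = 51.28 + 43.68 = 94.96 psf.

95.0 psf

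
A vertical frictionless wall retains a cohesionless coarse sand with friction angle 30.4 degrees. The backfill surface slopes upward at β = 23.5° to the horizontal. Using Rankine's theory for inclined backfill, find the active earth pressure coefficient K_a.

0.452

K_a = cos β · (cos β − √(cos²β − cos²φ)) / (cos β + √(cos²β − cos²φ)).
cos β = 0.9171, cos φ = 0.8625, √(cos²β − cos²φ) = 0.3116.
K_a = 0.9171 × (0.9171 − 0.3116)/(0.9171 + 0.3116) = 0.4520.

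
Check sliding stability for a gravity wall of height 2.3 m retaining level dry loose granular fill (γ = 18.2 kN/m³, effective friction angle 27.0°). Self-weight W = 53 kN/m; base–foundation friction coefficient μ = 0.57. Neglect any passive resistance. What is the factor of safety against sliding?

1.67

K_a = tan²(45° − 27.0°/2) = 0.3755.
P_a = ½K_aγH² = 0.5×0.3755×18.2×2.3² = 18.08 kN/m, acting at H/3 = 0.7667 m above the base.
FS_sliding = μW / P_a = 0.57×53 / 18.08 = 1.671.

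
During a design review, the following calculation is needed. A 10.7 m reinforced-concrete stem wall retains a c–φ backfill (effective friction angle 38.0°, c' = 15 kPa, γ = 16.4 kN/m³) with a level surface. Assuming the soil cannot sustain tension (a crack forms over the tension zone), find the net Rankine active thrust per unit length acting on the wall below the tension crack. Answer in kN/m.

94.2 kN/m

K_a = 0.2379; √K_a = 0.4877.
Tension-crack depth z_c = 2c/(γ√K_a) = 2×15/(16.4×0.4877) = 3.751 m.
σ_a at base = K_a γ H − 2c√K_a = 0.2379×16.4×10.7 − 2×15×0.4877 = 27.11 kPa.
P_a = ½ × 27.11 × (H − z_c) = 0.5×27.11×6.949 = 94.21 kN/m.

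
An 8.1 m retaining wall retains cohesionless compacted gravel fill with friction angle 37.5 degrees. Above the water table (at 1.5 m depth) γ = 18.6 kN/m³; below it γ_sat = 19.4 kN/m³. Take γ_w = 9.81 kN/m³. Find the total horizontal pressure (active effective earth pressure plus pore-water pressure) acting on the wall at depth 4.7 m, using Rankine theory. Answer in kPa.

K_a = (1 − sin φ)/(1 + sin φ) = 0.2432.
γ' = 19.4 − 9.81 = 9.590 kN/m³.
Effective vertical stress at 4.7 m: σ'_v = 18.6×1.5 + 9.590×3.20 = 58.59 kPa.
σ'_h = K_a σ'_v = 0.2432 × 58.59 = 14.25 kPa; u = γ_w × 3.20 = 31.39 kPa.
Total σ_h = 14.25 + 31.39 = 45.64 kPa.

45.6 kPa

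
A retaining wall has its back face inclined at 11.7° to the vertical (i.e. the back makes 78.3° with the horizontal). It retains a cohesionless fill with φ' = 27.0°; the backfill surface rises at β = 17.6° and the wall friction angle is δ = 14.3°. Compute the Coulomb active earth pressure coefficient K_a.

0.595

K_a = sin²(α+φ) / [sin²α · sin(α−δ) · (1 + √{sin(φ+δ)sin(φ−β) / (sin(α−δ)sin(α+β))})²].
With α = 78.3°, φ = 27.0°, δ = 14.3°, β = 17.6°: K_a = 0.5948.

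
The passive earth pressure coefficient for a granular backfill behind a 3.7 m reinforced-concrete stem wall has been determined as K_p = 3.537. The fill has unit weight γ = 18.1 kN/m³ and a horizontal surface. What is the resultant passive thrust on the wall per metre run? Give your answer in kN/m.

438 kN/m

P = ½ K_p γ H² = 0.5 × 3.537 × 18.1 × 3.7² = 438.2 kN/m.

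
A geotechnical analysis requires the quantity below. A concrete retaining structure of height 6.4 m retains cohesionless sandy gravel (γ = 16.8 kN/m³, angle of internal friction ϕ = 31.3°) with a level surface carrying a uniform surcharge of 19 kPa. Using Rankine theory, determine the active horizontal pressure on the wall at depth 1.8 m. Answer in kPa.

15.6 kPa

K_a = (1 − sin φ)/(1 + sin φ) = 0.3162.
σ_v = γz + q = 16.8 × 1.8 + 19 = 49.24 kPa.
σ_h = K_a σ_v = 0.3162 × 49.24 = 15.57 kPa.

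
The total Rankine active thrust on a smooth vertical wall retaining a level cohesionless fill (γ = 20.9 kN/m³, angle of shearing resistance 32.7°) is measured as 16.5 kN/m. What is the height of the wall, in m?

K_a = 0.2985. P_a = ½ K_a γ H² ⇒ H = √(2P_a/(K_a γ)).
H = √(2×16.5/(0.2985×20.9)) = 2.300 m.

2.30 m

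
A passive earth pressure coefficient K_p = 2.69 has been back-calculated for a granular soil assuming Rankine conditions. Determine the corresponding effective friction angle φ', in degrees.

K_p = (1+sin φ)/(1−sin φ) ⇒ sin φ = (K_p − 1)/(K_p + 1) = 0.4580.
φ = arcsin(0.4580) = 27.26°.

27.3°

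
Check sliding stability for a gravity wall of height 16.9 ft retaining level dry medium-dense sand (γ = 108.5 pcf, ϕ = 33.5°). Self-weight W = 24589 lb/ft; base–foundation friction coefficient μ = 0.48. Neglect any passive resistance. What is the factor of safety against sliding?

2.64

K_a = tan²(45° − 33.5°/2) = 0.2887.
P_a = ½K_aγH² = 0.5×0.2887×108.5×16.9² = 4473 lb/ft, acting at H/3 = 5.633 ft above the base.
FS_sliding = μW / P_a = 0.48×24589 / 4473 = 2.638.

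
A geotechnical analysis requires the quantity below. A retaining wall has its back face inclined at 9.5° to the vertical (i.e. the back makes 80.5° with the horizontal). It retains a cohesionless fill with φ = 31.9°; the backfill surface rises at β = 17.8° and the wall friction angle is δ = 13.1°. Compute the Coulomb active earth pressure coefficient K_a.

K_a = sin²(α+φ) / [sin²α · sin(α−δ) · (1 + √{sin(φ+δ)sin(φ−β) / (sin(α−δ)sin(α+β))})²].
With α = 80.5°, φ = 31.9°, δ = 13.1°, β = 17.8°: K_a = 0.4627.

0.463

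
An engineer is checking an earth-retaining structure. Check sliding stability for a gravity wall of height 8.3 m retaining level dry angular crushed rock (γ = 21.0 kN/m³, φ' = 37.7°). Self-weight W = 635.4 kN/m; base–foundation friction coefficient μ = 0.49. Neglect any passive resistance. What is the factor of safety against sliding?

K_a = tan²(45° − 37.7°/2) = 0.2411.
P_a = ½K_aγH² = 0.5×0.2411×21.0×8.3² = 174.4 kN/m, acting at H/3 = 2.767 m above the base.
FS_sliding = μW / P_a = 0.49×635.4 / 174.4 = 1.786.

1.79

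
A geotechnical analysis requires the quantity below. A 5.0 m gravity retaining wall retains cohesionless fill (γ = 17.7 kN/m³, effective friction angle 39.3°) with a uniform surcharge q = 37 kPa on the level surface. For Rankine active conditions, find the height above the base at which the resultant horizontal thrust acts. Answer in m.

K_a = 0.2245.
Triangular part P₁ = ½K_aγH² = 49.66 at H/3 = 1.667 m; rectangular part P₂ = K_a q H = 41.52 at H/2 = 2.500 m.
ȳ = (P₁·1.667 + P₂·2.500)/(P₁+P₂) = 2.046 m.

2.05 m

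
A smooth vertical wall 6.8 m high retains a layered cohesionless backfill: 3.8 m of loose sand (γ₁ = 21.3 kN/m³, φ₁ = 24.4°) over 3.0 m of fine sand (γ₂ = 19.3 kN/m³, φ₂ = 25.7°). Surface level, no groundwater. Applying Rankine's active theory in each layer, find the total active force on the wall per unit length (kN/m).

K_a1 = tan²(45°−24.4°/2) = 0.4153; K_a2 = tan²(45°−25.7°/2) = 0.3950.
Layer 1: σ at base = K_a1 γ₁ h₁ = 33.62 kPa; P₁ = ½×33.62×3.8 = 63.87.
Layer 2: σ_v at top = γ₁h₁ = 80.94; σ_h top = K_a2×80.94 = 31.97; σ_h base = K_a2×(80.94+19.3×3.0) = 54.85.
P₂ = ½(31.97+54.85)×3.0 = 130.2. Total P_a = 63.87+130.2 = 194.1 kN/m.

194 kN/m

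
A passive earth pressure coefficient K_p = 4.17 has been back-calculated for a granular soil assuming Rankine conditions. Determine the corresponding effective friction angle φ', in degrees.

37.8°

K_p = (1+sin φ)/(1−sin φ) ⇒ sin φ = (K_p − 1)/(K_p + 1) = 0.6132.
φ = arcsin(0.6132) = 37.82°.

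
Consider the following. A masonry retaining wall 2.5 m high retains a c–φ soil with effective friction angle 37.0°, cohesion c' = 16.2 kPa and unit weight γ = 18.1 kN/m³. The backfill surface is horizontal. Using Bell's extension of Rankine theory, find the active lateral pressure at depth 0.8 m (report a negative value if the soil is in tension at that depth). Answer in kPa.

-12.6 kPa

K_a = (1 − sin φ)/(1 + sin φ) = 0.2486.
σ_a = K_a γ z − 2c√K_a = 0.2486×18.1×0.8 − 2×16.2×0.4986 = -12.55 kPa.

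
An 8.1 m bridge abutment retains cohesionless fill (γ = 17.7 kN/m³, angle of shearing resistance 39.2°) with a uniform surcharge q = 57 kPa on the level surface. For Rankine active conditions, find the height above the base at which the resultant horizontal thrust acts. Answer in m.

K_a = 0.2255.
Triangular part P₁ = ½K_aγH² = 130.9 at H/3 = 2.700 m; rectangular part P₂ = K_a q H = 104.1 at H/2 = 4.050 m.
ȳ = (P₁·2.700 + P₂·4.050)/(P₁+P₂) = 3.298 m.

3.30 m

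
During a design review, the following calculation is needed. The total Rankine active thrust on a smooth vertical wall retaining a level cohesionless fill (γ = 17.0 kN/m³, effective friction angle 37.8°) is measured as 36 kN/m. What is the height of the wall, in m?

4.20 m

K_a = 0.2400. P_a = ½ K_a γ H² ⇒ H = √(2P_a/(K_a γ)).
H = √(2×36/(0.2400×17.0)) = 4.201 m.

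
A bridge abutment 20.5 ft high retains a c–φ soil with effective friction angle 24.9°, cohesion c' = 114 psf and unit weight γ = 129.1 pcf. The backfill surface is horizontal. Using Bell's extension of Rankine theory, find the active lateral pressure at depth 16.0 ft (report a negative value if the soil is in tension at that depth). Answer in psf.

696 psf

K_a = (1 − sin φ)/(1 + sin φ) = 0.4074.
σ_a = K_a γ z − 2c√K_a = 0.4074×129.1×16.0 − 2×114×0.6383 = 696.0 psf.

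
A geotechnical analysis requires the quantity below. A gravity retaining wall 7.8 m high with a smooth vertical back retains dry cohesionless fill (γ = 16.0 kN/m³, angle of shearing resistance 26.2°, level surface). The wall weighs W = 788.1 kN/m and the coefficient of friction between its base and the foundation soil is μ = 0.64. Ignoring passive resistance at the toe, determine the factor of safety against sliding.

K_a = tan²(45° − 26.2°/2) = 0.3874.
P_a = ½K_aγH² = 0.5×0.3874×16.0×7.8² = 188.6 kN/m, acting at H/3 = 2.600 m above the base.
FS_sliding = μW / P_a = 0.64×788.1 / 188.6 = 2.675.

2.67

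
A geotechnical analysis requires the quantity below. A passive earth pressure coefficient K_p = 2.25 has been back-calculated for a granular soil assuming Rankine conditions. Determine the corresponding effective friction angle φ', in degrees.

K_p = (1+sin φ)/(1−sin φ) ⇒ sin φ = (K_p − 1)/(K_p + 1) = 0.3846.
φ = arcsin(0.3846) = 22.62°.

22.6°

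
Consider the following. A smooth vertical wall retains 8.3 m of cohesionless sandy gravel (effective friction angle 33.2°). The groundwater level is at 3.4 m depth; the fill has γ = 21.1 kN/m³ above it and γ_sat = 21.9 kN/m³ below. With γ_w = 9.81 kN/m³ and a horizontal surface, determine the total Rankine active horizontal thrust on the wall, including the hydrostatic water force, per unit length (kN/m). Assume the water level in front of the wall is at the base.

K_a = tan²(45° − φ/2) = 0.2924.
γ' = 21.9 − 9.81 = 12.09 kN/m³. Depth below WT = 4.9 m.
σ'_h at WT = K_a γ d_w = 20.97 kPa; at base = 20.97 + K_a γ' × 4.9 = 38.29 kPa.
P₁ (0–3.4 m) = ½×20.97×3.4 = 35.65. P₂ (3.4–8.3 m) = ½(20.97+38.29)×4.9 = 145.2.
P_w = ½ γ_w h₂² = 0.5×9.81×4.9² = 117.8. Total = 35.65+145.2+117.8 = 298.6 kN/m.

299 kN/m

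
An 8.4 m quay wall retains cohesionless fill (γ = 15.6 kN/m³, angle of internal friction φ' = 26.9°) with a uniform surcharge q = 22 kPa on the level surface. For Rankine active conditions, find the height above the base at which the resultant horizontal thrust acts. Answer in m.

3.15 m

K_a = 0.3770.
Triangular part P₁ = ½K_aγH² = 207.5 at H/3 = 2.800 m; rectangular part P₂ = K_a q H = 69.67 at H/2 = 4.200 m.
ȳ = (P₁·2.800 + P₂·4.200)/(P₁+P₂) = 3.152 m.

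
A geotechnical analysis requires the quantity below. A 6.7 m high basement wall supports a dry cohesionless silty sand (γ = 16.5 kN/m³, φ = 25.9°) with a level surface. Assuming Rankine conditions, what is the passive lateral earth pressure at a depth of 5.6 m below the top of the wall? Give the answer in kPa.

236 kPa

K_p = (1 + sin φ)/(1 − sin φ) = 2.551.
σ_h = K_p γ z = 2.551 × 16.5 × 5.6 = 235.7 kPa.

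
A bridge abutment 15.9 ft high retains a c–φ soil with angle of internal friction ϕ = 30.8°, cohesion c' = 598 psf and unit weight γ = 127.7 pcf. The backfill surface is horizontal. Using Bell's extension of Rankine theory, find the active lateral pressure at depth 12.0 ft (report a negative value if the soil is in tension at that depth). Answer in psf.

-185 psf

K_a = (1 − sin φ)/(1 + sin φ) = 0.3227.
σ_a = K_a γ z − 2c√K_a = 0.3227×127.7×12.0 − 2×598×0.5681 = -184.9 psf.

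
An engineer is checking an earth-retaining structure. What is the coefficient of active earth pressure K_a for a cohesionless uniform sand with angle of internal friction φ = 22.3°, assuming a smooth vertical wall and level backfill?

0.450

K_a = tan²(45° − φ/2) = tan²(33.85°) = 0.4498.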